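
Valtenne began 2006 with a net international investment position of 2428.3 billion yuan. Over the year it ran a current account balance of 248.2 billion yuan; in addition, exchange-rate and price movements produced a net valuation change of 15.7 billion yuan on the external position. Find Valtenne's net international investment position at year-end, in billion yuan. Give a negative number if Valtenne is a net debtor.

Change in NIIP = current account + net valuation change = 248.2 + 15.7 = 263.9
End-of-year NIIP = 2428.3 + 263.9 = 2692.2

2692.2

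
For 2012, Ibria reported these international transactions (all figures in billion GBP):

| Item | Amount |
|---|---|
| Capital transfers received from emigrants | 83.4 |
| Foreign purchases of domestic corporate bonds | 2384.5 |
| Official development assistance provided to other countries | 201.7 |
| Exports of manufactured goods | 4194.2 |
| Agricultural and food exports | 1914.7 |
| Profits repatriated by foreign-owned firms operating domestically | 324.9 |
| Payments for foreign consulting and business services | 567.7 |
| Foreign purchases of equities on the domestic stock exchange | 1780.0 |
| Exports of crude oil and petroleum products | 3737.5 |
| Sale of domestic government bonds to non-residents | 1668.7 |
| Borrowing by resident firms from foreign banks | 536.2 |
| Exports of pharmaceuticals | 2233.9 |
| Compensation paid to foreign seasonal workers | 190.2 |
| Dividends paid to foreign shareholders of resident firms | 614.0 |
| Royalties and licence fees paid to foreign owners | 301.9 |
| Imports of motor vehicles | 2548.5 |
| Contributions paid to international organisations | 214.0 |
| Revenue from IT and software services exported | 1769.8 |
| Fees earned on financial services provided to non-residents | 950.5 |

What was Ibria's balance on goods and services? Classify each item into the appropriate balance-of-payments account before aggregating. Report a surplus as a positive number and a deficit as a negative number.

11382.5

Goods: 2233.9 + 4194.2 + 1914.7 - 2548.5 + 3737.5 = 9531.8
Services: -301.9 + 1769.8 - 567.7 + 950.5 = 1850.7
Trade balance = 9531.8 + 1850.7 = 11382.5
(Excluded from the trade balance — capital account: capital transfers received from emigrants 83.4; financial account: foreign purchases of domestic corporate bonds 2384.5, foreign purchases of equities on the domestic stock exchange 1780.0, sale of domestic government bonds to non-residents 1668.7, borrowing by resident firms from foreign banks 536.2; secondary income: official development assistance provided to other countries 201.7, contributions paid to international organisations 214.0; primary income: profits repatriated by foreign-owned firms operating domestically 324.9, compensation paid to foreign seasonal workers 190.2, dividends paid to foreign shareholders of resident firms 614.0.)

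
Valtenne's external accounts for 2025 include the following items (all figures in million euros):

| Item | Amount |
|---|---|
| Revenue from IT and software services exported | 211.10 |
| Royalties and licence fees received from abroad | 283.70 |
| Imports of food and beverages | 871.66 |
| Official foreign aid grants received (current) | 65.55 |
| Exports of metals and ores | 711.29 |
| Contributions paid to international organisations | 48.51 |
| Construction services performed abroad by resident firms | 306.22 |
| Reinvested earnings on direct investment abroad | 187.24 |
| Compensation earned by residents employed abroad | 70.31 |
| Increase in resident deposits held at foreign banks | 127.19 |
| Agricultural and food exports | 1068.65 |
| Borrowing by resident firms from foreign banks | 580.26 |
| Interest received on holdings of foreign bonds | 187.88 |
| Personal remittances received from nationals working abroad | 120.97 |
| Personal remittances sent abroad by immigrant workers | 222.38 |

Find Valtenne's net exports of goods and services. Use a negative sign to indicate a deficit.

1709.30

Goods: -871.66 + 711.29 + 1068.65 = 908.28
Services: 306.22 + 211.10 + 283.70 = 801.02
Trade balance = 908.28 + 801.02 = 1709.30
(Excluded from the trade balance — secondary income: official foreign aid grants received (current) 65.55, contributions paid to international organisations 48.51, personal remittances received from nationals working abroad 120.97, personal remittances sent abroad by immigrant workers 222.38; primary income: reinvested earnings on direct investment abroad 187.24, compensation earned by residents employed abroad 70.31, interest received on holdings of foreign bonds 187.88; financial account: increase in resident deposits held at foreign banks 127.19, borrowing by resident firms from foreign banks 580.26.)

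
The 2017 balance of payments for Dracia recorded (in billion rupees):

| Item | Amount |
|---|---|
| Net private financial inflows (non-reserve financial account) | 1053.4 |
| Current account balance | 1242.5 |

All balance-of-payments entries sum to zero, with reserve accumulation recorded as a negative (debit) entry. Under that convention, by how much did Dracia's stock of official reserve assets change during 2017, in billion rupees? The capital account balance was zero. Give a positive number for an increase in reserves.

Official reserve transactions balance = -(1242.5 + 1053.4) = -2295.9
An accumulation of reserves is recorded as a debit (negative entry), so the change in the stock of reserves is the negative of that balance.
Change in official reserves = -(-2295.9) = 2295.9

2295.9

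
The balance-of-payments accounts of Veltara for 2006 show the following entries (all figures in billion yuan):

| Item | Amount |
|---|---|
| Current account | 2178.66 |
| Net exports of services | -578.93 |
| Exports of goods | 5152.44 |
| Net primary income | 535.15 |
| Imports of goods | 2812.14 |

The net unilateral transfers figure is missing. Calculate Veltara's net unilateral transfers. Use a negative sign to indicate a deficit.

-117.86

Current account = goods balance + services balance + net primary income + net secondary income
Sum of the known components = 2296.52
Net unilateral transfers = CA - (known components) = 2178.66 - 2296.52 = -117.86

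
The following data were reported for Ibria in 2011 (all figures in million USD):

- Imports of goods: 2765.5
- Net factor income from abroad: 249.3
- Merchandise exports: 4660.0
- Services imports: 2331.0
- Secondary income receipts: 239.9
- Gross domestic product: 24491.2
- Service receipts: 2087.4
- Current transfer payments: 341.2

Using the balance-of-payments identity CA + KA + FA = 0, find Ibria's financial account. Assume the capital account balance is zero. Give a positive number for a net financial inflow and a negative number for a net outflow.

Goods balance = 4660.0 - 2765.5 = 1894.5
Services balance = 2087.4 - 2331.0 = -243.6
Trade balance (goods + services) = 1894.5 + (-243.6) = 1650.9
Net primary income = 249.3
Net secondary income = 239.9 - 341.2 = -101.3
Current account = 1650.9 + 249.3 + (-101.3) = 1798.9
Financial account = -(1798.9) = -1798.9

-1798.9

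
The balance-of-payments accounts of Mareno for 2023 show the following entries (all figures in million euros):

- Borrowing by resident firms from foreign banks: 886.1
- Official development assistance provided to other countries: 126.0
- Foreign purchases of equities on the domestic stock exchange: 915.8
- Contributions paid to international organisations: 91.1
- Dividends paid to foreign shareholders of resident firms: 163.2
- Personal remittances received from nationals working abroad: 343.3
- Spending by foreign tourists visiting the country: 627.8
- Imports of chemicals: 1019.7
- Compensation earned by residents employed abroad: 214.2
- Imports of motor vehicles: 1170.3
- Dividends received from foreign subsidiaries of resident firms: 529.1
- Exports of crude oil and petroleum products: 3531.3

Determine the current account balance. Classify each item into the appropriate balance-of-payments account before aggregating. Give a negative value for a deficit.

2675.4

Goods: 3531.3 - 1170.3 - 1019.7 = 1341.3
Services: 627.8
Primary income: 214.2 + 529.1 - 163.2 = 580.1
Secondary income: -91.1 + 343.3 - 126.0 = 126.2
Current account = 1341.3 + 627.8 + 580.1 + 126.2 = 2675.4
(Excluded from the current account — financial account: borrowing by resident firms from foreign banks 886.1, foreign purchases of equities on the domestic stock exchange 915.8.)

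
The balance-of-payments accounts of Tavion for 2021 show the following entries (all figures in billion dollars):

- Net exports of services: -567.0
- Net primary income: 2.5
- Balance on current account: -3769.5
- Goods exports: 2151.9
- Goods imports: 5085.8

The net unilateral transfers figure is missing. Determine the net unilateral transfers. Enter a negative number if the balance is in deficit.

-271.1

Current account = goods balance + services balance + net primary income + net secondary income
Sum of the known components = -3498.4
Net unilateral transfers = CA - (known components) = -3769.5 - (-3498.4) = -271.1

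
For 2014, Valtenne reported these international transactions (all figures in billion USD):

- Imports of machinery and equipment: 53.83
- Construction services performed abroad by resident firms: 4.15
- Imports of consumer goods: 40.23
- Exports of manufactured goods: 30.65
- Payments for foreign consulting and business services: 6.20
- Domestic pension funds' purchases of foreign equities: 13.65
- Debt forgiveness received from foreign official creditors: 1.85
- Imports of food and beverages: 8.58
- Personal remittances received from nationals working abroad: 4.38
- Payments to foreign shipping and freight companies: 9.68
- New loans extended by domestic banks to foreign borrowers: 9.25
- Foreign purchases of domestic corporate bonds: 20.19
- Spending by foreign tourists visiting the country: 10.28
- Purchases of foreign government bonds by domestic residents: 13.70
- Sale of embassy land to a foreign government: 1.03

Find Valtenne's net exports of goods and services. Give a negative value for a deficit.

-73.44

Goods: -53.83 - 8.58 + 30.65 - 40.23 = -71.99
Services: 10.28 - 9.68 + 4.15 - 6.20 = -1.45
Trade balance = -71.99 + (-1.45) = -73.44
(Excluded from the trade balance — financial account: domestic pension funds' purchases of foreign equities 13.65, new loans extended by domestic banks to foreign borrowers 9.25, foreign purchases of domestic corporate bonds 20.19, purchases of foreign government bonds by domestic residents 13.70; capital account: debt forgiveness received from foreign official creditors 1.85, sale of embassy land to a foreign government 1.03; secondary income: personal remittances received from nationals working abroad 4.38.)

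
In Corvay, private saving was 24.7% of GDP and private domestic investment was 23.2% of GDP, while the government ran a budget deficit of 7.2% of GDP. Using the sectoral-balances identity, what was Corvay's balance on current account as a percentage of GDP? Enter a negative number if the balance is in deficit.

By the sectoral-balances identity, CA = (S_private - I) + (T - G).
Private balance = 24.7 - 23.2 = 1.5
Government balance (T - G) = -7.2
CA = 1.5 + (-7.2) = -5.7

-5.7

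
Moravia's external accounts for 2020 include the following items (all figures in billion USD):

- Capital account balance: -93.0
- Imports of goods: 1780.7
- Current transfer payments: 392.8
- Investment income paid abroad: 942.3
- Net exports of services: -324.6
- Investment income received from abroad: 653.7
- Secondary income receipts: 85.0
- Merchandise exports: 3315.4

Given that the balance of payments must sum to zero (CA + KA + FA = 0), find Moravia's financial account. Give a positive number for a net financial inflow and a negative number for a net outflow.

Goods balance = 3315.4 - 1780.7 = 1534.7
Services balance = -324.6
Trade balance (goods + services) = 1534.7 + (-324.6) = 1210.1
Net primary income = 653.7 - 942.3 = -288.6
Net secondary income = 85.0 - 392.8 = -307.8
Current account = 1210.1 + (-288.6) + (-307.8) = 613.7
Financial account = -(613.7 + (-93.0)) = -520.7

-520.7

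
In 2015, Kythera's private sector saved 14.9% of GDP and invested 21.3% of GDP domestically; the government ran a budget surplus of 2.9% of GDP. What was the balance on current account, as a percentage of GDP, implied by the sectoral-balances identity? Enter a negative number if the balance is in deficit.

-3.5

By the sectoral-balances identity, CA = (S_private - I) + (T - G).
Private balance = 14.9 - 21.3 = -6.4
Government balance (T - G) = 2.9
CA = -6.4 + 2.9 = -3.5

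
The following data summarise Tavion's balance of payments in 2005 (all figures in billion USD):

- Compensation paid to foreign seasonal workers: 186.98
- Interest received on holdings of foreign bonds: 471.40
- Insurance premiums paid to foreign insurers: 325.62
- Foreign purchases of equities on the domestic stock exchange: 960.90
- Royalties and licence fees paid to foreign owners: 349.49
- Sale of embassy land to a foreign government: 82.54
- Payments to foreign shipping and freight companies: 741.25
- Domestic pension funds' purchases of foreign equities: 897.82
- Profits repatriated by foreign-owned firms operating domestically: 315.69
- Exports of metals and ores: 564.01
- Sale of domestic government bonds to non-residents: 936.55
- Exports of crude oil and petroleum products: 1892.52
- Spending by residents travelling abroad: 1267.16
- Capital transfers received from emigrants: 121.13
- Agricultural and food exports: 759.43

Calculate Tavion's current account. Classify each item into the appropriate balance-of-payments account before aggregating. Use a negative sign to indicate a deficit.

501.17

Goods: 1892.52 + 759.43 + 564.01 = 3215.96
Services: -325.62 - 741.25 - 1267.16 - 349.49 = -2683.52
Primary income: 471.40 - 186.98 - 315.69 = -31.27
Current account = 3215.96 + (-2683.52) + (-31.27) = 501.17
(Excluded from the current account — financial account: foreign purchases of equities on the domestic stock exchange 960.90, domestic pension funds' purchases of foreign equities 897.82, sale of domestic government bonds to non-residents 936.55; capital account: sale of embassy land to a foreign government 82.54, capital transfers received from emigrants 121.13.)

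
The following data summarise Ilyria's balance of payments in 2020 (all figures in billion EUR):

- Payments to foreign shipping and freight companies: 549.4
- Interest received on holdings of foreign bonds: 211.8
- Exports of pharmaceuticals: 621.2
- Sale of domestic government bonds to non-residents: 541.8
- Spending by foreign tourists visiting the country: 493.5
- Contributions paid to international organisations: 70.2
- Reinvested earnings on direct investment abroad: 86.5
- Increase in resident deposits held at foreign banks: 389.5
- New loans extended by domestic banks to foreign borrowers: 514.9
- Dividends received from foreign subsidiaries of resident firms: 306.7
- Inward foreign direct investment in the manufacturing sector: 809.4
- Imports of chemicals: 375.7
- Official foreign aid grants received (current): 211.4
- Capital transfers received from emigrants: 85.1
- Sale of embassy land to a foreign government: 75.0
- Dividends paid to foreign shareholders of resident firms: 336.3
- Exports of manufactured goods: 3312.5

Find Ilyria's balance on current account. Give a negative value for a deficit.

Goods: 621.2 + 3312.5 - 375.7 = 3558.0
Services: 493.5 - 549.4 = -55.9
Primary income: -336.3 + 306.7 + 211.8 + 86.5 = 268.7
Secondary income: 211.4 - 70.2 = 141.2
Current account = 3558.0 + (-55.9) + 268.7 + 141.2 = 3912.0
(Excluded from the current account — financial account: sale of domestic government bonds to non-residents 541.8, increase in resident deposits held at foreign banks 389.5, new loans extended by domestic banks to foreign borrowers 514.9, inward foreign direct investment in the manufacturing sector 809.4; capital account: capital transfers received from emigrants 85.1, sale of embassy land to a foreign government 75.0.)

3912.0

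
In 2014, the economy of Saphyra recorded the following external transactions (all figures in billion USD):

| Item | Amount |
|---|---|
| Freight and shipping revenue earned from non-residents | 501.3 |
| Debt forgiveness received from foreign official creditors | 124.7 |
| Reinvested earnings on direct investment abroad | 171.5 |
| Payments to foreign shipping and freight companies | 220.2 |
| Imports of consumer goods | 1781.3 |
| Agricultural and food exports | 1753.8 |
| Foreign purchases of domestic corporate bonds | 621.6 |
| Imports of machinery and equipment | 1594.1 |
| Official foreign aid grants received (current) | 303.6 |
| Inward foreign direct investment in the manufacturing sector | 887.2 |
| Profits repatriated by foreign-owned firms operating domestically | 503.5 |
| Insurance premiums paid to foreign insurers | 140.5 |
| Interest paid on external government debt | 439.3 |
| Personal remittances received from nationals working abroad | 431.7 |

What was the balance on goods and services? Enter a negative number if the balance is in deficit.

-1481.0

Goods: -1594.1 - 1781.3 + 1753.8 = -1621.6
Services: -140.5 + 501.3 - 220.2 = 140.6
Trade balance = -1621.6 + 140.6 = -1481.0
(Excluded from the trade balance — capital account: debt forgiveness received from foreign official creditors 124.7; primary income: reinvested earnings on direct investment abroad 171.5, profits repatriated by foreign-owned firms operating domestically 503.5, interest paid on external government debt 439.3; financial account: foreign purchases of domestic corporate bonds 621.6, inward foreign direct investment in the manufacturing sector 887.2; secondary income: official foreign aid grants received (current) 303.6, personal remittances received from nationals working abroad 431.7.)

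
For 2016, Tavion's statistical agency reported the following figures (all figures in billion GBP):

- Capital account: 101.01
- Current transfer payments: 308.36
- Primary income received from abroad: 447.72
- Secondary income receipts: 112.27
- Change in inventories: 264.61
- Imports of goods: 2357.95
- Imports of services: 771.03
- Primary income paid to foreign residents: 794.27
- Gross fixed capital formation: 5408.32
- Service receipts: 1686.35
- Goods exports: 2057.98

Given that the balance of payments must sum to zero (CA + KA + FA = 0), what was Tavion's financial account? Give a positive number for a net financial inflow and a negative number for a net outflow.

-173.72

Goods balance = 2057.98 - 2357.95 = -299.97
Services balance = 1686.35 - 771.03 = 915.32
Trade balance (goods + services) = -299.97 + 915.32 = 615.35
Net primary income = 447.72 - 794.27 = -346.55
Net secondary income = 112.27 - 308.36 = -196.09
Current account = 615.35 + (-346.55) + (-196.09) = 72.71
Financial account = -(72.71 + 101.01) = -173.72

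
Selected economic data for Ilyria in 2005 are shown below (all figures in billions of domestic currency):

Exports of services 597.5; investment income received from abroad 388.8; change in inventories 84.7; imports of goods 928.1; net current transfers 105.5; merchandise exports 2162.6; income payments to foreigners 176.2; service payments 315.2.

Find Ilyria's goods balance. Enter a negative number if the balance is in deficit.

1234.5

Goods balance = 2162.6 - 928.1 = 1234.5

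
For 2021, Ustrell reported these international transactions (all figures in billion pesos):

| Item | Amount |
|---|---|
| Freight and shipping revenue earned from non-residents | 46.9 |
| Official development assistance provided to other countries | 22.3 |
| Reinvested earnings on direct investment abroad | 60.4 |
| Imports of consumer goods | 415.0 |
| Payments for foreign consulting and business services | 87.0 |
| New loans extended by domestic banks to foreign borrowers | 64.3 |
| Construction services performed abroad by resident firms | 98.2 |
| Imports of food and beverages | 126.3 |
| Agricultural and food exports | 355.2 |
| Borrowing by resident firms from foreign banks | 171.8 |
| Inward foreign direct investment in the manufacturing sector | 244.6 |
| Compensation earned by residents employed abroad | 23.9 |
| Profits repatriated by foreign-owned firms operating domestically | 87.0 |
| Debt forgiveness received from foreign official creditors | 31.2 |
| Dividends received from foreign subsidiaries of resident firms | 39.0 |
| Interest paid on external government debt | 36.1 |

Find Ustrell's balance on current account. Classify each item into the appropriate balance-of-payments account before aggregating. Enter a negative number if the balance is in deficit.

-150.1

Goods: -126.3 - 415.0 + 355.2 = -186.1
Services: 46.9 - 87.0 + 98.2 = 58.1
Primary income: 39.0 + 60.4 - 87.0 + 23.9 - 36.1 = 0.2
Secondary income: -22.3
Current account = (-186.1) + 58.1 + 0.2 + (-22.3) = -150.1
(Excluded from the current account — financial account: new loans extended by domestic banks to foreign borrowers 64.3, borrowing by resident firms from foreign banks 171.8, inward foreign direct investment in the manufacturing sector 244.6; capital account: debt forgiveness received from foreign official creditors 31.2.)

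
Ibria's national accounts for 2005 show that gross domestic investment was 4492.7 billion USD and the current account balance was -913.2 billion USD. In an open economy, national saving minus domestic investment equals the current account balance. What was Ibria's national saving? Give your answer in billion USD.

S = I + CA = 4492.7 + (-913.2) = 3579.5

3579.5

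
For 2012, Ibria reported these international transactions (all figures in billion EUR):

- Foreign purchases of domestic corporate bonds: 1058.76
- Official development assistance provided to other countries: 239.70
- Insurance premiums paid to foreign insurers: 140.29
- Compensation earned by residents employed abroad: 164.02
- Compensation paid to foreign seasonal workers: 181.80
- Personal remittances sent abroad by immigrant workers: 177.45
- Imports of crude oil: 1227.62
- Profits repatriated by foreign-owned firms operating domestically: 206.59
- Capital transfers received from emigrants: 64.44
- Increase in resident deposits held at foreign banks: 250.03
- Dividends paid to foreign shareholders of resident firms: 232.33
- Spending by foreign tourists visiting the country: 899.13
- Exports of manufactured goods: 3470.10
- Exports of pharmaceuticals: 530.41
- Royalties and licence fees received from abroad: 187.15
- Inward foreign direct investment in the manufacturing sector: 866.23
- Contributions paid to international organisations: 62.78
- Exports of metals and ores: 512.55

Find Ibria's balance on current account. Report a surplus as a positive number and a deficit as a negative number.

3294.80

Goods: 3470.10 - 1227.62 + 530.41 + 512.55 = 3285.44
Services: 899.13 + 187.15 - 140.29 = 945.99
Primary income: -232.33 - 181.80 + 164.02 - 206.59 = -456.70
Secondary income: -62.78 - 177.45 - 239.70 = -479.93
Current account = 3285.44 + 945.99 + (-456.70) + (-479.93) = 3294.80
(Excluded from the current account — financial account: foreign purchases of domestic corporate bonds 1058.76, increase in resident deposits held at foreign banks 250.03, inward foreign direct investment in the manufacturing sector 866.23; capital account: capital transfers received from emigrants 64.44.)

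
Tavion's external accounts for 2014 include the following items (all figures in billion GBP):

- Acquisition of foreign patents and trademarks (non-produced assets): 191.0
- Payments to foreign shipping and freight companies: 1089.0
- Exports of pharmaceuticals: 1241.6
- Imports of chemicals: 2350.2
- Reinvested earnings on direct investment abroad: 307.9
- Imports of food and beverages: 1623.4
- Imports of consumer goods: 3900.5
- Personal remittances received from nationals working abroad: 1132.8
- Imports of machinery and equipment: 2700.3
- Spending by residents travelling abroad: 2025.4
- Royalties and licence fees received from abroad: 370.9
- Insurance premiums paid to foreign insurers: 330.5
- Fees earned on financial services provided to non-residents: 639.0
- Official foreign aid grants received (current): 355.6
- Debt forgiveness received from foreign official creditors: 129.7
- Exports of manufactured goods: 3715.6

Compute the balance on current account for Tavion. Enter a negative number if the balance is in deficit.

-6255.9

Goods: 1241.6 + 3715.6 - 3900.5 - 2700.3 - 2350.2 - 1623.4 = -5617.2
Services: -330.5 - 2025.4 - 1089.0 + 370.9 + 639.0 = -2435.0
Primary income: 307.9
Secondary income: 1132.8 + 355.6 = 1488.4
Current account = (-5617.2) + (-2435.0) + 307.9 + 1488.4 = -6255.9
(Excluded from the current account — capital account: acquisition of foreign patents and trademarks (non-produced assets) 191.0, debt forgiveness received from foreign official creditors 129.7.)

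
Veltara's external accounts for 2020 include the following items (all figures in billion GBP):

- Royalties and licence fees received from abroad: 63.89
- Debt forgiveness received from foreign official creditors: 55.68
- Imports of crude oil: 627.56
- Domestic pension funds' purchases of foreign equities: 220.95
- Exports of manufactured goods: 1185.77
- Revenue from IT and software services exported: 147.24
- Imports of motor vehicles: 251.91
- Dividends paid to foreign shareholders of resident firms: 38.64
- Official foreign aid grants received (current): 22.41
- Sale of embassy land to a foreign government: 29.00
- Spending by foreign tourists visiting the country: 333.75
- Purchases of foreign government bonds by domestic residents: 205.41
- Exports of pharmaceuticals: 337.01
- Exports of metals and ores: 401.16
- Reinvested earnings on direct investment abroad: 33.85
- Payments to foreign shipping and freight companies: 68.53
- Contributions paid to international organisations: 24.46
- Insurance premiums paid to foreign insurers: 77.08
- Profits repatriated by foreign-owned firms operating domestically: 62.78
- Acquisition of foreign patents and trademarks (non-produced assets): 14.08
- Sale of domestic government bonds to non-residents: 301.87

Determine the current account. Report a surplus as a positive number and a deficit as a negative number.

1374.12

Goods: 337.01 + 1185.77 - 251.91 - 627.56 + 401.16 = 1044.47
Services: 147.24 + 63.89 + 333.75 - 68.53 - 77.08 = 399.27
Primary income: -38.64 + 33.85 - 62.78 = -67.57
Secondary income: -24.46 + 22.41 = -2.05
Current account = 1044.47 + 399.27 + (-67.57) + (-2.05) = 1374.12
(Excluded from the current account — capital account: debt forgiveness received from foreign official creditors 55.68, sale of embassy land to a foreign government 29.00, acquisition of foreign patents and trademarks (non-produced assets) 14.08; financial account: domestic pension funds' purchases of foreign equities 220.95, purchases of foreign government bonds by domestic residents 205.41, sale of domestic government bonds to non-residents 301.87.)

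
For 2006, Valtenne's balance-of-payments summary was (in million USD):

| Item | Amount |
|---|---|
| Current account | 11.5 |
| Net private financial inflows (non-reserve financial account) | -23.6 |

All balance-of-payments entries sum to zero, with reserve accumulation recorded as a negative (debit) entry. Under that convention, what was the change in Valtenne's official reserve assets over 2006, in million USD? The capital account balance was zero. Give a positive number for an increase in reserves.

-12.1

Official reserve transactions balance = -(11.5 + (-23.6)) = 12.1
An accumulation of reserves is recorded as a debit (negative entry), so the change in the stock of reserves is the negative of that balance.
Change in official reserves = -(12.1) = -12.1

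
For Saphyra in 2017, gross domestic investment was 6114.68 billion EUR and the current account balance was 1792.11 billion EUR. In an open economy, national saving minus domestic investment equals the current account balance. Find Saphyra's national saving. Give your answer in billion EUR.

S = I + CA = 6114.68 + 1792.11 = 7906.79

7906.79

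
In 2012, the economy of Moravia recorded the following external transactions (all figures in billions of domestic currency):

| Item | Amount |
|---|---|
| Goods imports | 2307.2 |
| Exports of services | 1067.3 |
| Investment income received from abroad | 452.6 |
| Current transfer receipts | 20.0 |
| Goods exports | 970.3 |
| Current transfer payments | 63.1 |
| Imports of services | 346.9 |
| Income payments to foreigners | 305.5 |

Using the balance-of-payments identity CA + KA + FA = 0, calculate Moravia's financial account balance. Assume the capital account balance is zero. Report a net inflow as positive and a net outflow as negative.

Goods balance = 970.3 - 2307.2 = -1336.9
Services balance = 1067.3 - 346.9 = 720.4
Trade balance (goods + services) = -1336.9 + 720.4 = -616.5
Net primary income = 452.6 - 305.5 = 147.1
Net secondary income = 20.0 - 63.1 = -43.1
Current account = -616.5 + 147.1 + (-43.1) = -512.5
Financial account = -(-512.5) = 512.5

512.5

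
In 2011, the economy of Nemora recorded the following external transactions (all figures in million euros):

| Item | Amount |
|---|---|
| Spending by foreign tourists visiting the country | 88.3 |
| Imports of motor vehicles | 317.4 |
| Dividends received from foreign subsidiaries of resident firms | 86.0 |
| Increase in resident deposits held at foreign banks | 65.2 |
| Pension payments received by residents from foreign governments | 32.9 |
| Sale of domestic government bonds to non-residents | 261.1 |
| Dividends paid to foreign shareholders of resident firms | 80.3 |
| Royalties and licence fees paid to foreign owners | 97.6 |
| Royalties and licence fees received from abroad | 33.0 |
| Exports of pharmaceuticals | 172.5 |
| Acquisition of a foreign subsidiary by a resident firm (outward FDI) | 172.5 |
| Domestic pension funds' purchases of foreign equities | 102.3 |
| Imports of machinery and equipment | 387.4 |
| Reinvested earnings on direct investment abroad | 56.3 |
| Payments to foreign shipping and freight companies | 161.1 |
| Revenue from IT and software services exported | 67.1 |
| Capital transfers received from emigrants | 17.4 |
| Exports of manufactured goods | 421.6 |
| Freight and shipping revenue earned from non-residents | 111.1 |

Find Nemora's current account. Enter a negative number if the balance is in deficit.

25.0

Goods: 172.5 - 387.4 + 421.6 - 317.4 = -110.7
Services: 67.1 - 97.6 - 161.1 + 88.3 + 111.1 + 33.0 = 40.8
Primary income: 86.0 + 56.3 - 80.3 = 62.0
Secondary income: 32.9
Current account = (-110.7) + 40.8 + 62.0 + 32.9 = 25.0
(Excluded from the current account — financial account: increase in resident deposits held at foreign banks 65.2, sale of domestic government bonds to non-residents 261.1, acquisition of a foreign subsidiary by a resident firm (outward FDI) 172.5, domestic pension funds' purchases of foreign equities 102.3; capital account: capital transfers received from emigrants 17.4.)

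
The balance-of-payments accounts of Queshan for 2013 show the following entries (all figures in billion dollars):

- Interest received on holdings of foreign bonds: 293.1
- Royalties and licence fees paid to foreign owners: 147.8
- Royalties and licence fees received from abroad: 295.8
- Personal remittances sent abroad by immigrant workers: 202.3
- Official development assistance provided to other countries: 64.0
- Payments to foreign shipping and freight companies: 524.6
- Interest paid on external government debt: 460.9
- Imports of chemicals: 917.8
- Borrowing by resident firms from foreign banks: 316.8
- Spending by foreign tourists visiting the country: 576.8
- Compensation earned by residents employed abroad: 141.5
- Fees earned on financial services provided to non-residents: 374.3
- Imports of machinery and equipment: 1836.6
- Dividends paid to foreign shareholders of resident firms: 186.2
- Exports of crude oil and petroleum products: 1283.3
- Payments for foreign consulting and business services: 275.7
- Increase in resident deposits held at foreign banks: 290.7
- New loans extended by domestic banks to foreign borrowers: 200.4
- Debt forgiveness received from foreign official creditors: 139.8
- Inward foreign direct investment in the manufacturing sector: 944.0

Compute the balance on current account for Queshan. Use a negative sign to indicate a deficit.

Goods: -1836.6 + 1283.3 - 917.8 = -1471.1
Services: -275.7 + 295.8 + 374.3 - 524.6 + 576.8 - 147.8 = 298.8
Primary income: 293.1 - 460.9 + 141.5 - 186.2 = -212.5
Secondary income: -64.0 - 202.3 = -266.3
Current account = (-1471.1) + 298.8 + (-212.5) + (-266.3) = -1651.1
(Excluded from the current account — financial account: borrowing by resident firms from foreign banks 316.8, increase in resident deposits held at foreign banks 290.7, new loans extended by domestic banks to foreign borrowers 200.4, inward foreign direct investment in the manufacturing sector 944.0; capital account: debt forgiveness received from foreign official creditors 139.8.)

-1651.1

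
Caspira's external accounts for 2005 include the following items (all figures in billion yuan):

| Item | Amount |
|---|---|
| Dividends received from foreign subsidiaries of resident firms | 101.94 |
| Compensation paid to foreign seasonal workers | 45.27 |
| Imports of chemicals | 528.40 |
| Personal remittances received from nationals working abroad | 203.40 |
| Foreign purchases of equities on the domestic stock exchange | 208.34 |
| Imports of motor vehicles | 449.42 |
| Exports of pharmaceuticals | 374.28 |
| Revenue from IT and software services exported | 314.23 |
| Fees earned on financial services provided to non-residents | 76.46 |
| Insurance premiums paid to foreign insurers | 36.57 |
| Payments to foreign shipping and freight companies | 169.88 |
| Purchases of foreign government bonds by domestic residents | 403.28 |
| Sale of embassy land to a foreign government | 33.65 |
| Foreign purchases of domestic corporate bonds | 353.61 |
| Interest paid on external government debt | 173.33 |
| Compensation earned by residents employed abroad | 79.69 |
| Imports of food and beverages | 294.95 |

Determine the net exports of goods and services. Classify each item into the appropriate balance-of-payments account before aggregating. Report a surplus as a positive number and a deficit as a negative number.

Goods: -528.40 - 449.42 - 294.95 + 374.28 = -898.49
Services: 314.23 - 36.57 + 76.46 - 169.88 = 184.24
Trade balance = -898.49 + 184.24 = -714.25
(Excluded from the trade balance — primary income: dividends received from foreign subsidiaries of resident firms 101.94, compensation paid to foreign seasonal workers 45.27, interest paid on external government debt 173.33, compensation earned by residents employed abroad 79.69; secondary income: personal remittances received from nationals working abroad 203.40; financial account: foreign purchases of equities on the domestic stock exchange 208.34, purchases of foreign government bonds by domestic residents 403.28, foreign purchases of domestic corporate bonds 353.61; capital account: sale of embassy land to a foreign government 33.65.)

-714.25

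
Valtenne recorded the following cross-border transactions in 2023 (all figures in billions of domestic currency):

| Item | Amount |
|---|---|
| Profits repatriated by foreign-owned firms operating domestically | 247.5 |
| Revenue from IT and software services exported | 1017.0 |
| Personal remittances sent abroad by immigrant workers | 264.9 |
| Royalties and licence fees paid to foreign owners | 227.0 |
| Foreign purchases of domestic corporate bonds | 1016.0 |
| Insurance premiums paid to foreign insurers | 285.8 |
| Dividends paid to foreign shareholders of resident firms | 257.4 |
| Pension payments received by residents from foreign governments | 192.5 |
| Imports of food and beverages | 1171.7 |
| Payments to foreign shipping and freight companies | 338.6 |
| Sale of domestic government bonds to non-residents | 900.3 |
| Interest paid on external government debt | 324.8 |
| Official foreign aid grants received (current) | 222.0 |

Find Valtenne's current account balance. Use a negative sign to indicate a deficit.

Goods: -1171.7
Services: -338.6 + 1017.0 - 227.0 - 285.8 = 165.6
Primary income: -247.5 - 257.4 - 324.8 = -829.7
Secondary income: 222.0 + 192.5 - 264.9 = 149.6
Current account = (-1171.7) + 165.6 + (-829.7) + 149.6 = -1686.2
(Excluded from the current account — financial account: foreign purchases of domestic corporate bonds 1016.0, sale of domestic government bonds to non-residents 900.3.)

-1686.2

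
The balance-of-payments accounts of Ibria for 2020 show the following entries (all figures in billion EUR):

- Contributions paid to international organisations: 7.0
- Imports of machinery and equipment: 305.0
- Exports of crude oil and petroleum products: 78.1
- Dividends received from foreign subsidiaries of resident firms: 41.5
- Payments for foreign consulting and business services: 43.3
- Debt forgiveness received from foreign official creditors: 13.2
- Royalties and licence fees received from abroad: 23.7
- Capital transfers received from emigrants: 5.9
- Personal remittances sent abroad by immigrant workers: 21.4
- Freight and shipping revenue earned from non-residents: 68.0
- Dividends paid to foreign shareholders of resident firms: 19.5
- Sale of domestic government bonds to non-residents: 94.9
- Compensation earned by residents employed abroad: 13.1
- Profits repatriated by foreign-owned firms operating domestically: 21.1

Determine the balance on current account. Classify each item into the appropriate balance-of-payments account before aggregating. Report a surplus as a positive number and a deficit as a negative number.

-192.9

Goods: -305.0 + 78.1 = -226.9
Services: 68.0 + 23.7 - 43.3 = 48.4
Primary income: -19.5 - 21.1 + 13.1 + 41.5 = 14.0
Secondary income: -21.4 - 7.0 = -28.4
Current account = (-226.9) + 48.4 + 14.0 + (-28.4) = -192.9
(Excluded from the current account — capital account: debt forgiveness received from foreign official creditors 13.2, capital transfers received from emigrants 5.9; financial account: sale of domestic government bonds to non-residents 94.9.)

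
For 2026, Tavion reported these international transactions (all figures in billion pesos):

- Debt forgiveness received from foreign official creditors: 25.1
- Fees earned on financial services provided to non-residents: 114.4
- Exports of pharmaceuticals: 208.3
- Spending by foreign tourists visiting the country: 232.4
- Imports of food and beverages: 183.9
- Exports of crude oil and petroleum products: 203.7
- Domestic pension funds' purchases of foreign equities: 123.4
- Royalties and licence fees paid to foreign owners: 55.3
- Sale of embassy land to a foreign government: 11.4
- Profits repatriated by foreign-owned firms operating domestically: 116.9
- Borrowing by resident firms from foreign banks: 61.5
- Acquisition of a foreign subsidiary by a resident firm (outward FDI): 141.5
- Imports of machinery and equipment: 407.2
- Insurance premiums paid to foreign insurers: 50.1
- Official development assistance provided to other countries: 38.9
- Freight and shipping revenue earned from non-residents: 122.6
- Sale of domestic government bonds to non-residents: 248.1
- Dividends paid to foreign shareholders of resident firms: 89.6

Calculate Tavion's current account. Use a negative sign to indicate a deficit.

-60.5

Goods: -407.2 + 203.7 + 208.3 - 183.9 = -179.1
Services: 122.6 + 232.4 + 114.4 - 55.3 - 50.1 = 364.0
Primary income: -89.6 - 116.9 = -206.5
Secondary income: -38.9
Current account = (-179.1) + 364.0 + (-206.5) + (-38.9) = -60.5
(Excluded from the current account — capital account: debt forgiveness received from foreign official creditors 25.1, sale of embassy land to a foreign government 11.4; financial account: domestic pension funds' purchases of foreign equities 123.4, borrowing by resident firms from foreign banks 61.5, acquisition of a foreign subsidiary by a resident firm (outward FDI) 141.5, sale of domestic government bonds to non-residents 248.1.)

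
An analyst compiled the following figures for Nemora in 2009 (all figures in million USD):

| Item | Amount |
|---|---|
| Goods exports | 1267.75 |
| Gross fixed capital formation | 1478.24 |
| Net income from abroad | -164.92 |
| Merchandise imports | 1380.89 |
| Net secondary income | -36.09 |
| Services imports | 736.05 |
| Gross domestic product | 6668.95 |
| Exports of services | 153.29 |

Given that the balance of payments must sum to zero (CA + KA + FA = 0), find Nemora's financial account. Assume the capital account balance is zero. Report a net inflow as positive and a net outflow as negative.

896.91

Goods balance = 1267.75 - 1380.89 = -113.14
Services balance = 153.29 - 736.05 = -582.76
Trade balance (goods + services) = -113.14 + (-582.76) = -695.90
Net primary income = -164.92
Net secondary income = -36.09
Current account = -695.90 + (-164.92) + (-36.09) = -896.91
Financial account = -(-896.91) = 896.91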